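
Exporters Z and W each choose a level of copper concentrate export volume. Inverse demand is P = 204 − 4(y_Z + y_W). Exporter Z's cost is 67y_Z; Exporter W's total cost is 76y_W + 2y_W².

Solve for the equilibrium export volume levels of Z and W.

Exporter Z's profit: π = y_Z(204 − 4(y_Z + y_W)) − 67y_Z.
∂π/∂y_Z = 137 − 8y_Z − 4y_W = 0, so y_Z = 17.125 − 0.5y_W.
For W: ∂π/∂y_W = 128 − 12y_W − 4y_Z = 0 ⇒ y_W = 32/3 − (1/3)y_Z.
Substituting the second reaction function into the first: y_Z = 17.125 − 0.5(32/3 − (1/3)y_Z), which gives (5/6)y_Z = 283/24 ⇒ y_Z = 14.15.
Then y_W = 32/3 − (1/3)·14.15 = 5.95.

14.15, 5.95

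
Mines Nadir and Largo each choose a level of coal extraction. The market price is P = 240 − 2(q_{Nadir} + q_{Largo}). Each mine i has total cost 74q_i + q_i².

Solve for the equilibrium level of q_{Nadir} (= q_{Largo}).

20.75

Mine Nadir's profit: π = q_{Nadir}(240 − 2(q_{Nadir} + q_{Largo})) − 74q_{Nadir} − q_{Nadir}².
∂π/∂q_{Nadir} = 166 − 6q_{Nadir} − 2q_{Largo} = 0, so q_{Nadir} = 83/3 − (1/3)q_{Largo}.
Setting q_{Nadir} = q_{Largo} in the reaction function: q_{Nadir} = 83/3 − (1/3)q_{Nadir}, so q_{Nadir} = (83/3) / (4/3) = 20.75.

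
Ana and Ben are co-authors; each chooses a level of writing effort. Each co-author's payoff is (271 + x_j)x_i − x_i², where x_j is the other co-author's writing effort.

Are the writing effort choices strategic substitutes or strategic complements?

strategic complements

Ana's payoff is (271 + x_B)x_A − x_A².
∂π/∂x_A = 271 + x_B − 2x_A = 0, so x_A = 135.5 + 0.5x_B.
The best-response slope dx_A/dx_B = 0.5 > 0: the reaction function is upward-sloping, so the choices are strategic complements.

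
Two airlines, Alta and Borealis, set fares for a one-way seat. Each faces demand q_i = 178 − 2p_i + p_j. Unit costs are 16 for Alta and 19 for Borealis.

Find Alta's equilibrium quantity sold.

108.8

Alta's profit: π = (p_{Alta} − 16)(178 − 2p_{Alta} + p_{Borealis}).
∂π/∂p_{Alta} = 210 − 4p_{Alta} + p_{Borealis} = 0 ⇒ p_{Alta} = 52.5 + 0.25p_{Borealis}.
Similarly p_{Borealis} = 54 + 0.25p_{Alta}.
Solving the two reaction functions simultaneously: (1 − (0.25)(0.25))p_{Alta} = 52.5 + 0.25·54, so 0.9375p_{Alta} = 66 and p_{Alta} = 70.4.
Then p_{Borealis} = 54 + 0.25·70.4 = 71.6.
q_{Alta} = 178 − 2·70.4 + 71.6 = 108.8.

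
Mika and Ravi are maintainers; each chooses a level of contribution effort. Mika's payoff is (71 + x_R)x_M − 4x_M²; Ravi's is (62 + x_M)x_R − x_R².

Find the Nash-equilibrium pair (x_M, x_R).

13.6, 37.8

Expanding Mika's payoff: 71x_M + x_Rx_M − 4x_M².
∂π/∂x_M = 71 + x_R − 8x_M = 0, so x_M = 8.875 + 0.125x_R.
Likewise for Ravi: x_R = 31 + 0.5x_M.
Solving the two reaction functions simultaneously: (1 − (0.125)(0.5))x_M = 8.875 + 0.125·31, so 0.9375x_M = 12.75 and x_M = 13.6.
Then x_R = 31 + 0.5·13.6 = 37.8.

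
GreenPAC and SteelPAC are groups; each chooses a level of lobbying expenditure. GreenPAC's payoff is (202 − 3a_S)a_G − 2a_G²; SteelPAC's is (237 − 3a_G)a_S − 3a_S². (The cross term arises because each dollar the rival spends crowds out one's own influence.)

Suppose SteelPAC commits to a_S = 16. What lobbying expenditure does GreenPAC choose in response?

38.5

Expanding GreenPAC's payoff: 202a_G − 3a_Sa_G − 2a_G².
∂π/∂a_G = 202 − 3a_S − 4a_G = 0, so a_G = 50.5 − 0.75a_S.
At a_S = 16: a_G = 50.5 − 0.75·16 = 38.5.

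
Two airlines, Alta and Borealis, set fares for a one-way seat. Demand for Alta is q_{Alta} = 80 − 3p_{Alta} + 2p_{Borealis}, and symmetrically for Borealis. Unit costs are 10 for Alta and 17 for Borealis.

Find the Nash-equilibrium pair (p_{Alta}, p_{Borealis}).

Alta's profit: π = (p_{Alta} − 10)(80 − 3p_{Alta} + 2p_{Borealis}).
∂π/∂p_{Alta} = 110 − 6p_{Alta} + 2p_{Borealis} = 0 ⇒ p_{Alta} = 55/3 + (1/3)p_{Borealis}.
Similarly p_{Borealis} = 131/6 + (1/3)p_{Alta}.
Plugging p_{Borealis} into Alta's best response: p_{Alta} = 55/3 + (1/3)(131/6 + (1/3)p_{Alta}) ⇒ (8/9)p_{Alta} = 461/18, so p_{Alta} = 28.8125.
Then p_{Borealis} = 131/6 + (1/3)·28.8125 = 31.4375.

28.8125, 31.4375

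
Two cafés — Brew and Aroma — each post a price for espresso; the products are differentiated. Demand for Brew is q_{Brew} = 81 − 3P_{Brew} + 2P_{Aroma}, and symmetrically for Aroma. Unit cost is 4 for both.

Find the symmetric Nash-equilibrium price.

Brew's profit: π = (P_{Brew} − 4)(81 − 3P_{Brew} + 2P_{Aroma}).
∂π/∂P_{Brew} = 93 − 6P_{Brew} + 2P_{Aroma} = 0 ⇒ P_{Brew} = 15.5 + (1/3)P_{Aroma}.
The game is symmetric, so in equilibrium P_{Aroma} = P_{Brew}: the reaction function gives (2/3)P_{Brew} = 15.5, hence P_{Brew} = 23.25.

23.25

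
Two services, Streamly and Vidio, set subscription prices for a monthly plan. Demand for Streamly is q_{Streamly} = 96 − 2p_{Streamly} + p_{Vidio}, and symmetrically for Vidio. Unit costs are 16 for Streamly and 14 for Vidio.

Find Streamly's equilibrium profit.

Streamly's profit: π = (p_{Streamly} − 16)(96 − 2p_{Streamly} + p_{Vidio}).
∂π/∂p_{Streamly} = 128 − 4p_{Streamly} + p_{Vidio} = 0 ⇒ p_{Streamly} = 32 + 0.25p_{Vidio}.
Similarly p_{Vidio} = 31 + 0.25p_{Streamly}.
Substituting the second reaction function into the first: p_{Streamly} = 32 + 0.25(31 + 0.25p_{Streamly}), which gives 0.9375p_{Streamly} = 39.75 ⇒ p_{Streamly} = 42.4.
Then p_{Vidio} = 31 + 0.25·42.4 = 41.6.
q_{Streamly} = 96 − 2·42.4 + 41.6 = 52.8.
Profit = (42.4 − 16)·52.8 = 1393.92.

1393.92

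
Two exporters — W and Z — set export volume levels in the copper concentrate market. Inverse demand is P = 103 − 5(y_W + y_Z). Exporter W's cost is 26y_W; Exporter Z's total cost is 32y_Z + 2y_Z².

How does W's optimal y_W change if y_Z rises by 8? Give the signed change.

-4

Exporter W's profit: π = y_W(103 − 5(y_W + y_Z)) − 26y_W.
∂π/∂y_W = 77 − 10y_W − 5y_Z = 0, so y_W = 7.7 − 0.5y_Z.
The reaction-function slope is −0.5, so an 8-unit rise in y_Z moves y_W by −0.5 × 8 = −4. W's best response falls — the actions are strategic substitutes.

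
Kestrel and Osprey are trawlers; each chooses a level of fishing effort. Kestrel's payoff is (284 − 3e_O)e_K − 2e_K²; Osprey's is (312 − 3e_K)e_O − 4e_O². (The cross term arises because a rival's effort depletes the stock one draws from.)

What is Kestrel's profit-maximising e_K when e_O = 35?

Expanding Kestrel's payoff: 284e_K − 3e_Oe_K − 2e_K².
∂π/∂e_K = 284 − 3e_O − 4e_K = 0, so e_K = 71 − 0.75e_O.
At e_O = 35: e_K = 71 − 0.75·35 = 44.75.

44.75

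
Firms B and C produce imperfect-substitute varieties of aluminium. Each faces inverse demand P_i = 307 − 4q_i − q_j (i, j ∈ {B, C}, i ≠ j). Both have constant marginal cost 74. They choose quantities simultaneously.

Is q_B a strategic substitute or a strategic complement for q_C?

Firm B's profit: π = q_B(307 − 4q_B − q_C) − 74q_B.
∂π/∂q_B = 233 − 8q_B − q_C = 0 ⇒ q_B = 29.125 − 0.125q_C.
The best-response slope dq_B/dq_C = −0.125 < 0: the reaction function is downward-sloping, so the choices are strategic substitutes.

strategic substitutes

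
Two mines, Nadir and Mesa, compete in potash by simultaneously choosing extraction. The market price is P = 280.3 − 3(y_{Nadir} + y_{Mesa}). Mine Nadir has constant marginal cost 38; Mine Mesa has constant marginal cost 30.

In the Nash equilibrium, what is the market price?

116.1

Mine Nadir's profit: π = y_{Nadir}(280.3 − 3(y_{Nadir} + y_{Mesa})) − 38y_{Nadir}.
∂π/∂y_{Nadir} = 242.3 − 6y_{Nadir} − 3y_{Mesa} = 0, so y_{Nadir} = 2423/60 − 0.5y_{Mesa}.
By the same steps for Mesa: y_{Mesa} = 2503/60 − 0.5y_{Nadir}.
Substituting the second reaction function into the first: y_{Nadir} = 2423/60 − 0.5(2503/60 − 0.5y_{Nadir}), which gives 0.75y_{Nadir} = 19.525 ⇒ y_{Nadir} = 781/30.
Then y_{Mesa} = 2503/60 − 0.5·(781/30) = 28.7.
Equilibrium price: P = 280.3 − 3·(821/15) = 116.1.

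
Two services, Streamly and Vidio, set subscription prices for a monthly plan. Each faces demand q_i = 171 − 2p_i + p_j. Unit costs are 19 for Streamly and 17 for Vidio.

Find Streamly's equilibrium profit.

5080.32

Streamly's profit: π = (p_{Streamly} − 19)(171 − 2p_{Streamly} + p_{Vidio}).
∂π/∂p_{Streamly} = 209 − 4p_{Streamly} + p_{Vidio} = 0 ⇒ p_{Streamly} = 52.25 + 0.25p_{Vidio}.
Similarly p_{Vidio} = 51.25 + 0.25p_{Streamly}.
Substituting the second reaction function into the first: p_{Streamly} = 52.25 + 0.25(51.25 + 0.25p_{Streamly}), which gives 0.9375p_{Streamly} = 65.0625 ⇒ p_{Streamly} = 69.4.
Then p_{Vidio} = 51.25 + 0.25·69.4 = 68.6.
q_{Streamly} = 171 − 2·69.4 + 68.6 = 100.8.
Profit = (69.4 − 19)·100.8 = 5080.32.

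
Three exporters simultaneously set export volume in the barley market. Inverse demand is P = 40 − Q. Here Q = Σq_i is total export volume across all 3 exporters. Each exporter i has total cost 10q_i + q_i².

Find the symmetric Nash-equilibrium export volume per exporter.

A representative exporter's profit is π_i = q_i(40 − Q) − 10q_i − q_i², with Q = q_i + Σ_{j≠i} q_j.
First-order condition: 30 − 4q_i − Σ_{j≠i} q_j = 0.
With identical exporters, set every q_j = q: then 30 − 4q − 2q = 0, i.e. q = 30/6 = 5.

5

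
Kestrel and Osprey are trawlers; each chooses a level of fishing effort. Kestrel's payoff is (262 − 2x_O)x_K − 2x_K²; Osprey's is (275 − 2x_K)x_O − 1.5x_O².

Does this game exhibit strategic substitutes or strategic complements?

strategic substitutes

Expanding Kestrel's payoff: 262x_K − 2x_Ox_K − 2x_K².
∂π/∂x_K = 262 − 2x_O − 4x_K = 0, so x_K = 65.5 − 0.5x_O.
The best-response slope dx_K/dx_O = −0.5 < 0: the reaction function is downward-sloping, so the choices are strategic substitutes.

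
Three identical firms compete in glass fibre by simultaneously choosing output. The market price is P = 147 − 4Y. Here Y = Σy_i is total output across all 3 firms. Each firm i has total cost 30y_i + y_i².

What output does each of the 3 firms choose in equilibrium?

6.5

A representative firm's profit is π_i = y_i(147 − 4Y) − 30y_i − y_i², with Y = y_i + Σ_{j≠i} y_j.
First-order condition: 117 − 10y_i − 4Σ_{j≠i} y_j = 0.
Imposing symmetry (y_j = y for all j) turns Σ_{j≠i} y_j into 2y, so 117 = 18y and y = 6.5.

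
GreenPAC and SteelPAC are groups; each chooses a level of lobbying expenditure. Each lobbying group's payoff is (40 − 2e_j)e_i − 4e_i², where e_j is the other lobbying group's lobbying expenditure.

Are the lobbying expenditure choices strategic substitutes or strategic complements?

GreenPAC's payoff is (40 − 2e_S)e_G − 4e_G².
∂π/∂e_G = 40 − 2e_S − 8e_G = 0, so e_G = 5 − 0.25e_S.
The best-response slope de_G/de_S = −0.25 < 0: the reaction function is downward-sloping, so the choices are strategic substitutes.

strategic substitutes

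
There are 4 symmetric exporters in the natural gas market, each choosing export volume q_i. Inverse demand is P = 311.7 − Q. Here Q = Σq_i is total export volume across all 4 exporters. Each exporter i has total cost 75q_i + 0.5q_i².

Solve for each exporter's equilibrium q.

A representative exporter's profit is π_i = q_i(311.7 − Q) − 75q_i − 0.5q_i², with Q = q_i + Σ_{j≠i} q_j.
First-order condition: 236.7 − 3q_i − Σ_{j≠i} q_j = 0.
In a symmetric equilibrium every exporter chooses the same q, so Σ_{j≠i} q_j = 3q. The condition becomes 236.7 − 6q = 0, giving q = 236.7/6 = 39.45.

39.45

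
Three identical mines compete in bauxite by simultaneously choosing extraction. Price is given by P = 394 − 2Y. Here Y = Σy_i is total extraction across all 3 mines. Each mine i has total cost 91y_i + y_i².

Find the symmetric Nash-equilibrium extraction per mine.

30.3

A representative mine's profit is π_i = y_i(394 − 2Y) − 91y_i − y_i², with Y = y_i + Σ_{j≠i} y_j.
First-order condition: 303 − 6y_i − 2Σ_{j≠i} y_j = 0.
In a symmetric equilibrium every mine chooses the same y, so Σ_{j≠i} y_j = 2y. The condition becomes 303 − 10y = 0, giving y = 303/10 = 30.3.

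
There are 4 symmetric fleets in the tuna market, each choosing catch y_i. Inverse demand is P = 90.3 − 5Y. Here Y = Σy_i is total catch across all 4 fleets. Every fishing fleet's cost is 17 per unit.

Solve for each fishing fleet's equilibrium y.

A representative fishing fleet's profit is π_i = y_i(90.3 − 5Y) − 17y_i, with Y = y_i + Σ_{j≠i} y_j.
First-order condition: 73.3 − 10y_i − 5Σ_{j≠i} y_j = 0.
With identical fishing fleets, set every y_j = y: then 73.3 − 10y − 15y = 0, i.e. y = 73.3/25 = 2.932.

2.932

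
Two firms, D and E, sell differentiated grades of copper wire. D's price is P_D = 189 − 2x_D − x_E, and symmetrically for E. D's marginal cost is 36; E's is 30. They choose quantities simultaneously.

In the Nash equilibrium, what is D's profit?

1824.08

Firm D's profit: π = x_D(189 − 2x_D − x_E) − 36x_D.
∂π/∂x_D = 153 − 4x_D − x_E = 0 ⇒ x_D = 38.25 − 0.25x_E.
Similarly x_E = 39.75 − 0.25x_D.
Solving the two reaction functions simultaneously: (1 − (−0.25)(−0.25))x_D = 38.25 − 0.25·39.75, so 0.9375x_D = 28.3125 and x_D = 30.2.
Then x_E = 39.75 − 0.25·30.2 = 32.2.
P_D = 189 − 2·30.2 − 32.2 = 96.4.
Profit = (96.4 − 36)·30.2 = 1824.08.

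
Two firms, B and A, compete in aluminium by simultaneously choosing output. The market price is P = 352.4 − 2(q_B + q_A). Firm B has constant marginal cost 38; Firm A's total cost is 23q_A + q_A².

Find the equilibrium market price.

160.76

Firm B's profit: π = q_B(352.4 − 2(q_B + q_A)) − 38q_B.
∂π/∂q_B = 314.4 − 4q_B − 2q_A = 0, so q_B = 78.6 − 0.5q_A.
For A: ∂π/∂q_A = 329.4 − 6q_A − 2q_B = 0 ⇒ q_A = 54.9 − (1/3)q_B.
Solving the two reaction functions simultaneously: (1 − (−0.5)(−1/3))q_B = 78.6 − 0.5·54.9, so (5/6)q_B = 51.15 and q_B = 61.38.
Then q_A = 54.9 − (1/3)·61.38 = 34.44.
Equilibrium price: P = 352.4 − 2·95.82 = 160.76.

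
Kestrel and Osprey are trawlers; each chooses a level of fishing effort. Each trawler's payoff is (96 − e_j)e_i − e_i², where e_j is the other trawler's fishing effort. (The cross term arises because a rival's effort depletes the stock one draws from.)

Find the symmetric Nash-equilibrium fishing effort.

Kestrel's payoff is (96 − e_O)e_K − e_K².
∂π/∂e_K = 96 − e_O − 2e_K = 0, so e_K = 48 − 0.5e_O.
The game is symmetric, so in equilibrium e_O = e_K: the reaction function gives 1.5e_K = 48, hence e_K = 32.

32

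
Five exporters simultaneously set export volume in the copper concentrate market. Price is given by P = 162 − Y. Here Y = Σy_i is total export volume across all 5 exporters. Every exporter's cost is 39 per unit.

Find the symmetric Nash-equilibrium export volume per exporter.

20.5

A representative exporter's profit is π_i = y_i(162 − Y) − 39y_i, with Y = y_i + Σ_{j≠i} y_j.
First-order condition: 123 − 2y_i − Σ_{j≠i} y_j = 0.
With identical exporters, set every y_j = y: then 123 − 2y − 4y = 0, i.e. y = 123/6 = 20.5.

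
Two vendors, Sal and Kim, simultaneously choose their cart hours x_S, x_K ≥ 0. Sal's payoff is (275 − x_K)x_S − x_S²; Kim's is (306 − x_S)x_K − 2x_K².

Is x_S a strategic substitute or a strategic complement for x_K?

strategic substitutes

Expanding Sal's payoff: 275x_S − x_Kx_S − x_S².
∂π/∂x_S = 275 − x_K − 2x_S = 0, so x_S = 137.5 − 0.5x_K.
The best-response slope dx_S/dx_K = −0.5 < 0: the reaction function is downward-sloping, so the choices are strategic substitutes.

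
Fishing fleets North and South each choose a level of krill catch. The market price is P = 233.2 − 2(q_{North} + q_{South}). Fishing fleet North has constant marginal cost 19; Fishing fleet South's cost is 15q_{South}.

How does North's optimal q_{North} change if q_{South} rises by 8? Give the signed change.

-4

Fishing fleet North's profit: π = q_{North}(233.2 − 2(q_{North} + q_{South})) − 19q_{North}.
∂π/∂q_{North} = 214.2 − 4q_{North} − 2q_{South} = 0, so q_{North} = 53.55 − 0.5q_{South}.
The reaction-function slope is −0.5, so an 8-unit rise in q_{South} moves q_{North} by −0.5 × 8 = −4. North's best response falls — the actions are strategic substitutes.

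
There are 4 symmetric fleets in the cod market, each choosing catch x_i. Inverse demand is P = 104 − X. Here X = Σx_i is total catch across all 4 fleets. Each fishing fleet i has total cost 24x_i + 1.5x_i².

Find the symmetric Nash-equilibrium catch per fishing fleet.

10

A representative fishing fleet's profit is π_i = x_i(104 − X) − 24x_i − 1.5x_i², with X = x_i + Σ_{j≠i} x_j.
First-order condition: 80 − 5x_i − Σ_{j≠i} x_j = 0.
In a symmetric equilibrium every fishing fleet chooses the same x, so Σ_{j≠i} x_j = 3x. The condition becomes 80 − 8x = 0, giving x = 80/8 = 10.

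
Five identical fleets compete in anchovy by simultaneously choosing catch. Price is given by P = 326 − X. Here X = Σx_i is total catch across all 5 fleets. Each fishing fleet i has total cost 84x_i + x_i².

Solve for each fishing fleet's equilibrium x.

A representative fishing fleet's profit is π_i = x_i(326 − X) − 84x_i − x_i², with X = x_i + Σ_{j≠i} x_j.
First-order condition: 242 − 4x_i − Σ_{j≠i} x_j = 0.
In a symmetric equilibrium every fishing fleet chooses the same x, so Σ_{j≠i} x_j = 4x. The condition becomes 242 − 8x = 0, giving x = 242/8 = 30.25.

30.25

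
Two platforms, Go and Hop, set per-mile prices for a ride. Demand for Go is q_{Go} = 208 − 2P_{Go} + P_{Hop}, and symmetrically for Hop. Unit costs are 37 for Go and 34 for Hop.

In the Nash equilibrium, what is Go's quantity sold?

Go's profit: π = (P_{Go} − 37)(208 − 2P_{Go} + P_{Hop}).
∂π/∂P_{Go} = 282 − 4P_{Go} + P_{Hop} = 0 ⇒ P_{Go} = 70.5 + 0.25P_{Hop}.
Similarly P_{Hop} = 69 + 0.25P_{Go}.
Substituting the second reaction function into the first: P_{Go} = 70.5 + 0.25(69 + 0.25P_{Go}), which gives 0.9375P_{Go} = 87.75 ⇒ P_{Go} = 93.6.
Then P_{Hop} = 69 + 0.25·93.6 = 92.4.
q_{Go} = 208 − 2·93.6 + 92.4 = 113.2.

113.2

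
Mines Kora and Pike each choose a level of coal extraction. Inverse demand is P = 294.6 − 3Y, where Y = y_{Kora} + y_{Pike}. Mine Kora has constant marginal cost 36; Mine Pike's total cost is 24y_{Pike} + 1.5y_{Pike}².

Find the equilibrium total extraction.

52.52

Mine Kora's profit: π = y_{Kora}(294.6 − 3(y_{Kora} + y_{Pike})) − 36y_{Kora}.
∂π/∂y_{Kora} = 258.6 − 6y_{Kora} − 3y_{Pike} = 0, so y_{Kora} = 43.1 − 0.5y_{Pike}.
For Pike: ∂π/∂y_{Pike} = 270.6 − 9y_{Pike} − 3y_{Kora} = 0 ⇒ y_{Pike} = 451/15 − (1/3)y_{Kora}.
Solving the two reaction functions simultaneously: (1 − (−0.5)(−1/3))y_{Kora} = 43.1 − 0.5·(451/15), so (5/6)y_{Kora} = 421/15 and y_{Kora} = 33.68.
Then y_{Pike} = 451/15 − (1/3)·33.68 = 18.84.
Total extraction: 33.68 + 18.84 = 52.52.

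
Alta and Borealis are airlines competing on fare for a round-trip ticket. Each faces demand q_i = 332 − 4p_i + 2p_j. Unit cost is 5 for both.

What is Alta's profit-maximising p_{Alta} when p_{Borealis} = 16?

Alta's profit: π = (p_{Alta} − 5)(332 − 4p_{Alta} + 2p_{Borealis}).
∂π/∂p_{Alta} = 352 − 8p_{Alta} + 2p_{Borealis} = 0 ⇒ p_{Alta} = 44 + 0.25p_{Borealis}.
At p_{Borealis} = 16: p_{Alta} = 44 + 0.25·16 = 48.

48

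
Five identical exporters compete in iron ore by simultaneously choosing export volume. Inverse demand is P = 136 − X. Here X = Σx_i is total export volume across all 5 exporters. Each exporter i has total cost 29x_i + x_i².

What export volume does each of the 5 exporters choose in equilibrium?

A representative exporter's profit is π_i = x_i(136 − X) − 29x_i − x_i², with X = x_i + Σ_{j≠i} x_j.
First-order condition: 107 − 4x_i − Σ_{j≠i} x_j = 0.
Imposing symmetry (x_j = x for all j) turns Σ_{j≠i} x_j into 4x, so 107 = 8x and x = 13.375.

13.375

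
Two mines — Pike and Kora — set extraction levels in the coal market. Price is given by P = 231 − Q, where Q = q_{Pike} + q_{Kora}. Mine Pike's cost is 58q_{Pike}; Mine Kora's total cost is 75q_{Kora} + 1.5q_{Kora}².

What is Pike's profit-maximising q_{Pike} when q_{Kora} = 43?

Mine Pike's profit: π = q_{Pike}(231 − (q_{Pike} + q_{Kora})) − 58q_{Pike}.
∂π/∂q_{Pike} = 173 − 2q_{Pike} − q_{Kora} = 0, so q_{Pike} = 86.5 − 0.5q_{Kora}.
At q_{Kora} = 43: q_{Pike} = 86.5 − 0.5·43 = 65.

65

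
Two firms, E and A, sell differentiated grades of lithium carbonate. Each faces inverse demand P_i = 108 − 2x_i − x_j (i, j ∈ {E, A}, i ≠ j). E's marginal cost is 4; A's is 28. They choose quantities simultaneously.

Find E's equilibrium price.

48.8

Firm E's profit: π = x_E(108 − 2x_E − x_A) − 4x_E.
∂π/∂x_E = 104 − 4x_E − x_A = 0 ⇒ x_E = 26 − 0.25x_A.
Similarly x_A = 20 − 0.25x_E.
Substituting the second reaction function into the first: x_E = 26 − 0.25(20 − 0.25x_E), which gives 0.9375x_E = 21 ⇒ x_E = 22.4.
Then x_A = 20 − 0.25·22.4 = 14.4.
P_E = 108 − 2·22.4 − 14.4 = 48.8.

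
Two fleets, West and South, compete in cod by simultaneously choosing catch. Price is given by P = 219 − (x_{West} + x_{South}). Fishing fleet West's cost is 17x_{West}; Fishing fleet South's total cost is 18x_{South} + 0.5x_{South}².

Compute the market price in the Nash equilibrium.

Fishing fleet West's profit: π = x_{West}(219 − (x_{West} + x_{South})) − 17x_{West}.
∂π/∂x_{West} = 202 − 2x_{West} − x_{South} = 0, so x_{West} = 101 − 0.5x_{South}.
For South: ∂π/∂x_{South} = 201 − 3x_{South} − x_{West} = 0 ⇒ x_{South} = 67 − (1/3)x_{West}.
Substituting the second reaction function into the first: x_{West} = 101 − 0.5(67 − (1/3)x_{West}), which gives (5/6)x_{West} = 67.5 ⇒ x_{West} = 81.
Then x_{South} = 67 − (1/3)·81 = 40.
Equilibrium price: P = 219 − 121 = 98.

98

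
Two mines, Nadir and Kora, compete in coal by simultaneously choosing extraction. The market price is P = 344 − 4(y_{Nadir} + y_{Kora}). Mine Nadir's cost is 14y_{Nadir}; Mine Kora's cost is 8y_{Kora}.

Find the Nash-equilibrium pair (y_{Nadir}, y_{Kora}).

Mine Nadir's profit: π = y_{Nadir}(344 − 4(y_{Nadir} + y_{Kora})) − 14y_{Nadir}.
∂π/∂y_{Nadir} = 330 − 8y_{Nadir} − 4y_{Kora} = 0, so y_{Nadir} = 41.25 − 0.5y_{Kora}.
By the same steps for Kora: y_{Kora} = 42 − 0.5y_{Nadir}.
Plugging y_{Kora} into Nadir's best response: y_{Nadir} = 41.25 − 0.5(42 − 0.5y_{Nadir}) ⇒ 0.75y_{Nadir} = 20.25, so y_{Nadir} = 27.
Then y_{Kora} = 42 − 0.5·27 = 28.5.

27, 28.5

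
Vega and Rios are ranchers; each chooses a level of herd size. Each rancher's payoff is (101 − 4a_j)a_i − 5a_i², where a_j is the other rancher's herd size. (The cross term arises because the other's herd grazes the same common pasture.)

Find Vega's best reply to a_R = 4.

8.5

Vega's payoff is (101 − 4a_R)a_V − 5a_V².
∂π/∂a_V = 101 − 4a_R − 10a_V = 0, so a_V = 10.1 − 0.4a_R.
At a_R = 4: a_V = 10.1 − 0.4·4 = 8.5.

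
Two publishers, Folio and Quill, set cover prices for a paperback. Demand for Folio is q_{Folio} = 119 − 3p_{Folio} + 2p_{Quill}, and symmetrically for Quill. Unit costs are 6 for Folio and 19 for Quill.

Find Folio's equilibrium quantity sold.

92.0625

Folio's profit: π = (p_{Folio} − 6)(119 − 3p_{Folio} + 2p_{Quill}).
∂π/∂p_{Folio} = 137 − 6p_{Folio} + 2p_{Quill} = 0 ⇒ p_{Folio} = 137/6 + (1/3)p_{Quill}.
Similarly p_{Quill} = 88/3 + (1/3)p_{Folio}.
Substituting the second reaction function into the first: p_{Folio} = 137/6 + (1/3)(88/3 + (1/3)p_{Folio}), which gives (8/9)p_{Folio} = 587/18 ⇒ p_{Folio} = 36.6875.
Then p_{Quill} = 88/3 + (1/3)·36.6875 = 41.5625.
q_{Folio} = 119 − 3·36.6875 + 2·41.5625 = 92.0625.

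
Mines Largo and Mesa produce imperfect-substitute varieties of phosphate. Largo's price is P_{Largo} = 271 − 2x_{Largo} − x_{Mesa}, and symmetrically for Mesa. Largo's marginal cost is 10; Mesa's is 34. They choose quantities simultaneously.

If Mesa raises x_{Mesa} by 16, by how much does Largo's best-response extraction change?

-4

Mine Largo's profit: π = x_{Largo}(271 − 2x_{Largo} − x_{Mesa}) − 10x_{Largo}.
∂π/∂x_{Largo} = 261 − 4x_{Largo} − x_{Mesa} = 0 ⇒ x_{Largo} = 65.25 − 0.25x_{Mesa}.
The reaction-function slope is −0.25, so a 16-unit rise in x_{Mesa} moves x_{Largo} by −0.25 × 16 = −4. Largo's best response falls — the actions are strategic substitutes.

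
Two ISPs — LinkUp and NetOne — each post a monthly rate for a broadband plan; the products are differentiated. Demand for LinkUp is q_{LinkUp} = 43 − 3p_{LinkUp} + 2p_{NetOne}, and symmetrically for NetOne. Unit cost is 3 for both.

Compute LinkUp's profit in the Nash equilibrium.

300

LinkUp's profit: π = (p_{LinkUp} − 3)(43 − 3p_{LinkUp} + 2p_{NetOne}).
∂π/∂p_{LinkUp} = 52 − 6p_{LinkUp} + 2p_{NetOne} = 0 ⇒ p_{LinkUp} = 26/3 + (1/3)p_{NetOne}.
By symmetry p_{NetOne} = p_{LinkUp}; substituting into the reaction function, (2/3)p_{LinkUp} = 26/3 and p_{LinkUp} = 13.
q_{LinkUp} = 43 − 3·13 + 2·13 = 30.
Profit = (13 − 3)·30 = 300.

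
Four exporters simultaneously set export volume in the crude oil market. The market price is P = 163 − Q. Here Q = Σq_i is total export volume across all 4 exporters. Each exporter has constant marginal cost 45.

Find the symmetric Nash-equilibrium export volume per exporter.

A representative exporter's profit is π_i = q_i(163 − Q) − 45q_i, with Q = q_i + Σ_{j≠i} q_j.
First-order condition: 118 − 2q_i − Σ_{j≠i} q_j = 0.
With identical exporters, set every q_j = q: then 118 − 2q − 3q = 0, i.e. q = 118/5 = 23.6.

23.6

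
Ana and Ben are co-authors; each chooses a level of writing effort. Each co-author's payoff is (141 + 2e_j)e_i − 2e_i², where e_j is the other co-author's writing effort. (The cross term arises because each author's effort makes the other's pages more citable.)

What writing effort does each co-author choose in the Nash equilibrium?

70.5

Ana's payoff is (141 + 2e_B)e_A − 2e_A².
∂π/∂e_A = 141 + 2e_B − 4e_A = 0, so e_A = 35.25 + 0.5e_B.
By symmetry e_B = e_A; substituting into the reaction function, 0.5e_A = 35.25 and e_A = 70.5.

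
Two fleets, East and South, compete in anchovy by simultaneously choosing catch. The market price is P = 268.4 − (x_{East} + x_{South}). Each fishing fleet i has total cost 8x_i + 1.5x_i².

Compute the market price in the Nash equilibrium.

Fishing fleet East's profit: π = x_{East}(268.4 − (x_{East} + x_{South})) − 8x_{East} − 1.5x_{East}².
∂π/∂x_{East} = 260.4 − 5x_{East} − x_{South} = 0, so x_{East} = 52.08 − 0.2x_{South}.
The game is symmetric, so in equilibrium x_{South} = x_{East}: the reaction function gives 1.2x_{East} = 52.08, hence x_{East} = 43.4.
Equilibrium price: P = 268.4 − 86.8 = 181.6.

181.6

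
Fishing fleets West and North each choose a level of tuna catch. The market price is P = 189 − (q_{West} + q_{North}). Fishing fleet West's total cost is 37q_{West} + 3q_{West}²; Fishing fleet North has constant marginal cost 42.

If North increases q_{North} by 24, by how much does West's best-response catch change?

Fishing fleet West's profit: π = q_{West}(189 − (q_{West} + q_{North})) − 37q_{West} − 3q_{West}².
∂π/∂q_{West} = 152 − 8q_{West} − q_{North} = 0, so q_{West} = 19 − 0.125q_{North}.
The reaction-function slope is −0.125, so a 24-unit rise in q_{North} moves q_{West} by −0.125 × 24 = −3. West's best response falls — the actions are strategic substitutes.

-3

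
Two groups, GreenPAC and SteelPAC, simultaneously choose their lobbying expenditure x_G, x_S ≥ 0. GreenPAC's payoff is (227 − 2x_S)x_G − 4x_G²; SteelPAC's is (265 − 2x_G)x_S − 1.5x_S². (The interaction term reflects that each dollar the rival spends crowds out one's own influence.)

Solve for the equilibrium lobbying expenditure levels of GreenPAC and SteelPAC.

7.55, 83.3

Expanding GreenPAC's payoff: 227x_G − 2x_Sx_G − 4x_G².
∂π/∂x_G = 227 − 2x_S − 8x_G = 0, so x_G = 28.375 − 0.25x_S.
Likewise for SteelPAC: x_S = 265/3 − (2/3)x_G.
Substituting the second reaction function into the first: x_G = 28.375 − 0.25(265/3 − (2/3)x_G), which gives (5/6)x_G = 151/24 ⇒ x_G = 7.55.
Then x_S = 265/3 − (2/3)·7.55 = 83.3.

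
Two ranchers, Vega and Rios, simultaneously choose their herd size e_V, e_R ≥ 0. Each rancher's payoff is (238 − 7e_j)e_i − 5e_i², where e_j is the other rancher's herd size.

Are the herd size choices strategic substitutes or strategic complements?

Vega's payoff is (238 − 7e_R)e_V − 5e_V².
∂π/∂e_V = 238 − 7e_R − 10e_V = 0, so e_V = 23.8 − 0.7e_R.
The best-response slope de_V/de_R = −0.7 < 0: the reaction function is downward-sloping, so the choices are strategic substitutes.

strategic substitutes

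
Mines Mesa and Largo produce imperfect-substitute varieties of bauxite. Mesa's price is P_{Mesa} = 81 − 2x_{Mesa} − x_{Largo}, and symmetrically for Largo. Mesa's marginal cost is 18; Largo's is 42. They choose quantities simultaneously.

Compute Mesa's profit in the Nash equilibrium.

Mine Mesa's profit: π = x_{Mesa}(81 − 2x_{Mesa} − x_{Largo}) − 18x_{Mesa}.
∂π/∂x_{Mesa} = 63 − 4x_{Mesa} − x_{Largo} = 0 ⇒ x_{Mesa} = 15.75 − 0.25x_{Largo}.
Similarly x_{Largo} = 9.75 − 0.25x_{Mesa}.
Solving the two reaction functions simultaneously: (1 − (−0.25)(−0.25))x_{Mesa} = 15.75 − 0.25·9.75, so 0.9375x_{Mesa} = 13.3125 and x_{Mesa} = 14.2.
Then x_{Largo} = 9.75 − 0.25·14.2 = 6.2.
P_{Mesa} = 81 − 2·14.2 − 6.2 = 46.4.
Profit = (46.4 − 18)·14.2 = 403.28.

403.28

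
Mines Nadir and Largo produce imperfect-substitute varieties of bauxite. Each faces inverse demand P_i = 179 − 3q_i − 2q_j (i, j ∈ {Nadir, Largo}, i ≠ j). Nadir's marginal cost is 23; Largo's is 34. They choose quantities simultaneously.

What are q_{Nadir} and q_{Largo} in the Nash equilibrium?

Mine Nadir's profit: π = q_{Nadir}(179 − 3q_{Nadir} − 2q_{Largo}) − 23q_{Nadir}.
∂π/∂q_{Nadir} = 156 − 6q_{Nadir} − 2q_{Largo} = 0 ⇒ q_{Nadir} = 26 − (1/3)q_{Largo}.
Similarly q_{Largo} = 145/6 − (1/3)q_{Nadir}.
Substituting the second reaction function into the first: q_{Nadir} = 26 − (1/3)(145/6 − (1/3)q_{Nadir}), which gives (8/9)q_{Nadir} = 323/18 ⇒ q_{Nadir} = 20.1875.
Then q_{Largo} = 145/6 − (1/3)·20.1875 = 17.4375.

20.1875, 17.4375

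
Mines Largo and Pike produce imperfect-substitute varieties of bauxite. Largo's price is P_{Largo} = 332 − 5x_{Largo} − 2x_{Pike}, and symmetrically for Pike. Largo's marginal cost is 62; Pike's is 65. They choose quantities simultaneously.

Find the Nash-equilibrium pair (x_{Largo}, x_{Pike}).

22.5625, 22.1875

Mine Largo's profit: π = x_{Largo}(332 − 5x_{Largo} − 2x_{Pike}) − 62x_{Largo}.
∂π/∂x_{Largo} = 270 − 10x_{Largo} − 2x_{Pike} = 0 ⇒ x_{Largo} = 27 − 0.2x_{Pike}.
Similarly x_{Pike} = 26.7 − 0.2x_{Largo}.
Substituting the second reaction function into the first: x_{Largo} = 27 − 0.2(26.7 − 0.2x_{Largo}), which gives 0.96x_{Largo} = 21.66 ⇒ x_{Largo} = 22.5625.
Then x_{Pike} = 26.7 − 0.2·22.5625 = 22.1875.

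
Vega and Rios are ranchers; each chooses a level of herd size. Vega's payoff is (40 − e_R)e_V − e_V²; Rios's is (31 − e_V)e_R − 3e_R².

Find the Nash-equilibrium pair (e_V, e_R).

Expanding Vega's payoff: 40e_V − e_Re_V − e_V².
∂π/∂e_V = 40 − e_R − 2e_V = 0, so e_V = 20 − 0.5e_R.
Likewise for Rios: e_R = 31/6 − (1/6)e_V.
Solving the two reaction functions simultaneously: (1 − (−0.5)(−1/6))e_V = 20 − 0.5·(31/6), so (11/12)e_V = 209/12 and e_V = 19.
Then e_R = 31/6 − (1/6)·19 = 2.

19, 2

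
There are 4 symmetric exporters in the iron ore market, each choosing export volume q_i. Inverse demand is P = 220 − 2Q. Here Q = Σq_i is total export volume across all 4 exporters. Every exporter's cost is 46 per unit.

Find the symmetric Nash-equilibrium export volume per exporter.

17.4

A representative exporter's profit is π_i = q_i(220 − 2Q) − 46q_i, with Q = q_i + Σ_{j≠i} q_j.
First-order condition: 174 − 4q_i − 2Σ_{j≠i} q_j = 0.
With identical exporters, set every q_j = q: then 174 − 4q − 6q = 0, i.e. q = 174/10 = 17.4.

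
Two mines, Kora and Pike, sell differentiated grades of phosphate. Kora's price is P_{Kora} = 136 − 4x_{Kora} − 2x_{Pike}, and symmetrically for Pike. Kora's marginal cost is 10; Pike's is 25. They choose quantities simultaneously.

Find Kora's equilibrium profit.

Mine Kora's profit: π = x_{Kora}(136 − 4x_{Kora} − 2x_{Pike}) − 10x_{Kora}.
∂π/∂x_{Kora} = 126 − 8x_{Kora} − 2x_{Pike} = 0 ⇒ x_{Kora} = 15.75 − 0.25x_{Pike}.
Similarly x_{Pike} = 13.875 − 0.25x_{Kora}.
Substituting the second reaction function into the first: x_{Kora} = 15.75 − 0.25(13.875 − 0.25x_{Kora}), which gives 0.9375x_{Kora} = 393/32 ⇒ x_{Kora} = 13.1.
Then x_{Pike} = 13.875 − 0.25·13.1 = 10.6.
P_{Kora} = 136 − 4·13.1 − 2·10.6 = 62.4.
Profit = (62.4 − 10)·13.1 = 686.44.

686.44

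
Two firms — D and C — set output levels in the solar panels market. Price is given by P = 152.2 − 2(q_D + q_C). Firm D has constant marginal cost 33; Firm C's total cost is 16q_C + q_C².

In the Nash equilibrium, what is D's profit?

980.3592

Firm D's profit: π = q_D(152.2 − 2(q_D + q_C)) − 33q_D.
∂π/∂q_D = 119.2 − 4q_D − 2q_C = 0, so q_D = 29.8 − 0.5q_C.
For C: ∂π/∂q_C = 136.2 − 6q_C − 2q_D = 0 ⇒ q_C = 22.7 − (1/3)q_D.
Solving the two reaction functions simultaneously: (1 − (−0.5)(−1/3))q_D = 29.8 − 0.5·22.7, so (5/6)q_D = 18.45 and q_D = 22.14.
Then q_C = 22.7 − (1/3)·22.14 = 15.32.
Price P = 152.2 − 2·37.46 = 77.28.
D's profit: (77.28 − 33)·22.14 = 980.3592.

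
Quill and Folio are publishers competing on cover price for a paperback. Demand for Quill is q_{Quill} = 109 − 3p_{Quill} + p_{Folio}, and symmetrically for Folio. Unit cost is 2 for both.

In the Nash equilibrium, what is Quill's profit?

Quill's profit: π = (p_{Quill} − 2)(109 − 3p_{Quill} + p_{Folio}).
∂π/∂p_{Quill} = 115 − 6p_{Quill} + p_{Folio} = 0 ⇒ p_{Quill} = 115/6 + (1/6)p_{Folio}.
Setting p_{Quill} = p_{Folio} in the reaction function: p_{Quill} = 115/6 + (1/6)p_{Quill}, so p_{Quill} = (115/6) / (5/6) = 23.
q_{Quill} = 109 − 3·23 + 23 = 63.
Profit = (23 − 2)·63 = 1323.

1323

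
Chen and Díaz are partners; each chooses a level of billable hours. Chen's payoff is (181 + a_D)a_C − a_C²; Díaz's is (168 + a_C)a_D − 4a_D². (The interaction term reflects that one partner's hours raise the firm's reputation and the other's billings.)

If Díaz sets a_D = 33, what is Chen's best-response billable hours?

Expanding Chen's payoff: 181a_C + a_Da_C − a_C².
∂π/∂a_C = 181 + a_D − 2a_C = 0, so a_C = 90.5 + 0.5a_D.
At a_D = 33: a_C = 90.5 + 0.5·33 = 107.

107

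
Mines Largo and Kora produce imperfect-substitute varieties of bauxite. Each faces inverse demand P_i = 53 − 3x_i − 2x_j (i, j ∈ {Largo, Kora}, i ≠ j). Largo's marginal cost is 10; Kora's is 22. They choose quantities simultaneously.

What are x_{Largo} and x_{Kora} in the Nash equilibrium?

Mine Largo's profit: π = x_{Largo}(53 − 3x_{Largo} − 2x_{Kora}) − 10x_{Largo}.
∂π/∂x_{Largo} = 43 − 6x_{Largo} − 2x_{Kora} = 0 ⇒ x_{Largo} = 43/6 − (1/3)x_{Kora}.
Similarly x_{Kora} = 31/6 − (1/3)x_{Largo}.
Substituting the second reaction function into the first: x_{Largo} = 43/6 − (1/3)(31/6 − (1/3)x_{Largo}), which gives (8/9)x_{Largo} = 49/9 ⇒ x_{Largo} = 6.125.
Then x_{Kora} = 31/6 − (1/3)·6.125 = 3.125.

6.125, 3.125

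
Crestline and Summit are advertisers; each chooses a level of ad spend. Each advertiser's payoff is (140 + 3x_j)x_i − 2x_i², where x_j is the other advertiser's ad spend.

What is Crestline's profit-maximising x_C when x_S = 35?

61.25

Crestline's payoff is (140 + 3x_S)x_C − 2x_C².
∂π/∂x_C = 140 + 3x_S − 4x_C = 0, so x_C = 35 + 0.75x_S.
At x_S = 35: x_C = 35 + 0.75·35 = 61.25.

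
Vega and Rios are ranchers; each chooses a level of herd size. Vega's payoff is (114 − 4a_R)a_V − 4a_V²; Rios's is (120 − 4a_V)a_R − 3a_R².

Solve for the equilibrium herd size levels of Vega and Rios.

6.375, 15.75

Expanding Vega's payoff: 114a_V − 4a_Ra_V − 4a_V².
∂π/∂a_V = 114 − 4a_R − 8a_V = 0, so a_V = 14.25 − 0.5a_R.
Likewise for Rios: a_R = 20 − (2/3)a_V.
Plugging a_R into Vega's best response: a_V = 14.25 − 0.5(20 − (2/3)a_V) ⇒ (2/3)a_V = 4.25, so a_V = 6.375.
Then a_R = 20 − (2/3)·6.375 = 15.75.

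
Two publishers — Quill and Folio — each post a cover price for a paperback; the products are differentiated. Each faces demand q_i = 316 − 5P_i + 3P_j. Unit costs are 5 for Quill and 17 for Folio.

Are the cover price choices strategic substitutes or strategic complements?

Quill's profit: π = (P_{Quill} − 5)(316 − 5P_{Quill} + 3P_{Folio}).
∂π/∂P_{Quill} = 341 − 10P_{Quill} + 3P_{Folio} = 0 ⇒ P_{Quill} = 34.1 + 0.3P_{Folio}.
The best-response slope dP_{Quill}/dP_{Folio} = 0.3 > 0: the reaction function is upward-sloping, so the choices are strategic complements.

strategic complements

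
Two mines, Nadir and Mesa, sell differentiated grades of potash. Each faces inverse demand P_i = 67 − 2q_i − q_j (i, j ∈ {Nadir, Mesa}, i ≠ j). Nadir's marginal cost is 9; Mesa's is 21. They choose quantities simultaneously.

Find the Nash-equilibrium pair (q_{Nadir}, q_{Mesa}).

12.4, 8.4

Mine Nadir's profit: π = q_{Nadir}(67 − 2q_{Nadir} − q_{Mesa}) − 9q_{Nadir}.
∂π/∂q_{Nadir} = 58 − 4q_{Nadir} − q_{Mesa} = 0 ⇒ q_{Nadir} = 14.5 − 0.25q_{Mesa}.
Similarly q_{Mesa} = 11.5 − 0.25q_{Nadir}.
Plugging q_{Mesa} into Nadir's best response: q_{Nadir} = 14.5 − 0.25(11.5 − 0.25q_{Nadir}) ⇒ 0.9375q_{Nadir} = 11.625, so q_{Nadir} = 12.4.
Then q_{Mesa} = 11.5 − 0.25·12.4 = 8.4.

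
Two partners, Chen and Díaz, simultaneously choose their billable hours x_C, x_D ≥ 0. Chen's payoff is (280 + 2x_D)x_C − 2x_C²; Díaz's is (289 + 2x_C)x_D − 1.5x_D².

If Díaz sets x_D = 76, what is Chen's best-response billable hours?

108

Expanding Chen's payoff: 280x_C + 2x_Dx_C − 2x_C².
∂π/∂x_C = 280 + 2x_D − 4x_C = 0, so x_C = 70 + 0.5x_D.
At x_D = 76: x_C = 70 + 0.5·76 = 108.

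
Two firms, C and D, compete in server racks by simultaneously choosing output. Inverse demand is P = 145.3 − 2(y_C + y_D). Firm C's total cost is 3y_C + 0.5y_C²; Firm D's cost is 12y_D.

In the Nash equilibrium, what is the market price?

59.7375

Firm C's profit: π = y_C(145.3 − 2(y_C + y_D)) − 3y_C − 0.5y_C².
∂π/∂y_C = 142.3 − 5y_C − 2y_D = 0, so y_C = 28.46 − 0.4y_D.
For D: ∂π/∂y_D = 133.3 − 4y_D − 2y_C = 0 ⇒ y_D = 33.325 − 0.5y_C.
Plugging y_D into C's best response: y_C = 28.46 − 0.4(33.325 − 0.5y_C) ⇒ 0.8y_C = 15.13, so y_C = 18.9125.
Then y_D = 33.325 − 0.5·18.9125 = 3819/160.
Equilibrium price: P = 145.3 − 2·(1369/32) = 59.7375.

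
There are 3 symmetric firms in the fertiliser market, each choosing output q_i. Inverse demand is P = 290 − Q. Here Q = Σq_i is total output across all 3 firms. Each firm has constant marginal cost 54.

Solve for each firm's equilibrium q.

59

A representative firm's profit is π_i = q_i(290 − Q) − 54q_i, with Q = q_i + Σ_{j≠i} q_j.
First-order condition: 236 − 2q_i − Σ_{j≠i} q_j = 0.
With identical firms, set every q_j = q: then 236 − 2q − 2q = 0, i.e. q = 236/4 = 59.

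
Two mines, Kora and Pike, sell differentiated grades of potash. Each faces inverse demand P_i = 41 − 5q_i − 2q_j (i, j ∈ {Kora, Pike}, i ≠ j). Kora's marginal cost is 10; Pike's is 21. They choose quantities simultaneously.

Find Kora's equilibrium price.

Mine Kora's profit: π = q_{Kora}(41 − 5q_{Kora} − 2q_{Pike}) − 10q_{Kora}.
∂π/∂q_{Kora} = 31 − 10q_{Kora} − 2q_{Pike} = 0 ⇒ q_{Kora} = 3.1 − 0.2q_{Pike}.
Similarly q_{Pike} = 2 − 0.2q_{Kora}.
Substituting the second reaction function into the first: q_{Kora} = 3.1 − 0.2(2 − 0.2q_{Kora}), which gives 0.96q_{Kora} = 2.7 ⇒ q_{Kora} = 2.8125.
Then q_{Pike} = 2 − 0.2·2.8125 = 1.4375.
P_{Kora} = 41 − 5·2.8125 − 2·1.4375 = 24.0625.

24.0625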